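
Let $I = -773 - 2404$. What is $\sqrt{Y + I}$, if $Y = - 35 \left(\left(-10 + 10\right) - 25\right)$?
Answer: $i \sqrt{2302} \approx 47.979 i$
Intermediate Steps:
$Y = 875$ ($Y = - 35 \left(0 - 25\right) = \left(-35\right) \left(-25\right) = 875$)
$I = -3177$
$\sqrt{Y + I} = \sqrt{875 - 3177} = \sqrt{-2302} = i \sqrt{2302}$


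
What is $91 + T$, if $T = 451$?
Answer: $542$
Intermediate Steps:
$91 + T = 91 + 451 = 542$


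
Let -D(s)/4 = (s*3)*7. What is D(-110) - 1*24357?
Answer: -15117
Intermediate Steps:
D(s) = -84*s (D(s) = -4*s*3*7 = -4*3*s*7 = -84*s)
D(-110) - 1*24357 = -84*(-110) - 1*24357 = 9240 - 24357 = -15117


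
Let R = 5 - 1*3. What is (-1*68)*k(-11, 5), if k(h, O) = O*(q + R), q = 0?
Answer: -680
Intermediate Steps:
R = 2 (R = 5 - 3 = 2)
k(h, O) = 2*O (k(h, O) = O*(0 + 2) = O*2 = 2*O)
(-1*68)*k(-11, 5) = (-1*68)*(2*5) = -68*10 = -680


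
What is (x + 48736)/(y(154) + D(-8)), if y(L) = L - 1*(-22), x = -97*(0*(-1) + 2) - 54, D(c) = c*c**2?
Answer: -6061/42 ≈ -144.31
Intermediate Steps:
D(c) = c**3
x = -248 (x = -97*(0 + 2) - 54 = -97*2 - 54 = -194 - 54 = -248)
y(L) = 22 + L (y(L) = L + 22 = 22 + L)
(x + 48736)/(y(154) + D(-8)) = (-248 + 48736)/((22 + 154) + (-8)**3) = 48488/(176 - 512) = 48488/(-336) = 48488*(-1/336) = -6061/42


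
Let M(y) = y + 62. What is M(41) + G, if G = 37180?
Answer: 37283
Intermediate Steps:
M(y) = 62 + y
M(41) + G = (62 + 41) + 37180 = 103 + 37180 = 37283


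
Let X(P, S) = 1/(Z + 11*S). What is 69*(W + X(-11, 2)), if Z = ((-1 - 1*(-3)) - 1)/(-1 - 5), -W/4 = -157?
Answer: 5676906/131 ≈ 43335.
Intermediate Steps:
W = 628 (W = -4*(-157) = 628)
Z = -⅙ (Z = ((-1 + 3) - 1)/(-6) = (2 - 1)*(-⅙) = 1*(-⅙) = -⅙ ≈ -0.16667)
X(P, S) = 1/(-⅙ + 11*S)
69*(W + X(-11, 2)) = 69*(628 + 6/(-1 + 66*2)) = 69*(628 + 6/(-1 + 132)) = 69*(628 + 6/131) = 69*(82274/131) = 5676906/131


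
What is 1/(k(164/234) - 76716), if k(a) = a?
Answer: -117/8975690 ≈ -1.3035e-5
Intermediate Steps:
1/(k(164/234) - 76716) = 1/(164/234 - 76716) = 1/(164*(1/234) - 76716) = 1/(82/117 - 76716) = 1/(-8975690/117) = -117/8975690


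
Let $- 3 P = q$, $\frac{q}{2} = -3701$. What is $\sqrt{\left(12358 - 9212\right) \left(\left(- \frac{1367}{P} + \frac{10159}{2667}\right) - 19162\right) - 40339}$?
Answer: $\frac{i \sqrt{5876253679722425111658}}{9870567} \approx 7766.2 i$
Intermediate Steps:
$q = -7402$ ($q = 2 \left(-3701\right) = -7402$)
$P = \frac{7402}{3}$ ($P = \left(- \frac{1}{3}\right) \left(-7402\right) = \frac{7402}{3} \approx 2467.3$)
$\sqrt{\left(12358 - 9212\right) \left(\left(- \frac{1367}{P} + \frac{10159}{2667}\right) - 19162\right) - 40339} = \sqrt{\left(12358 - 9212\right) \left(\left(- \frac{1367}{\frac{7402}{3}} + \frac{10159}{2667}\right) - 19162\right) - 40339} = \sqrt{3146 \left(\left(\left(-1367\right) \frac{3}{7402} + 10159 \cdot \frac{1}{2667}\right) - 19162\right) - 40339} = \sqrt{3146 \left(\left(- \frac{4101}{7402} + \frac{10159}{2667}\right) - 19162\right) - 40339} = \sqrt{3146 \left(\frac{64259551}{19741134} - 19162\right) - 40339} = \sqrt{3146 \left(- \frac{378215350157}{19741134}\right) - 40339} = \sqrt{- \frac{594932745796961}{9870567} - 40339} = \sqrt{- \frac{595330914599174}{9870567}} = \frac{i \sqrt{5876253679722425111658}}{9870567}$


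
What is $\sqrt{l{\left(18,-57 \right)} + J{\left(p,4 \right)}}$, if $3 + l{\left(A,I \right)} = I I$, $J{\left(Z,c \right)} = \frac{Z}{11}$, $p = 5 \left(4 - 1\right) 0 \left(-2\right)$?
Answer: $\sqrt{3246} \approx 56.974$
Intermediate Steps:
$p = 0$ ($p = 5 \cdot 3 \cdot 0 \left(-2\right) = 15 \cdot 0 \left(-2\right) = 0 \left(-2\right) = 0$)
$J{\left(Z,c \right)} = \frac{Z}{11}$ ($J{\left(Z,c \right)} = Z \frac{1}{11} = \frac{Z}{11}$)
$l{\left(A,I \right)} = -3 + I^{2}$ ($l{\left(A,I \right)} = -3 + I I = -3 + I^{2}$)
$\sqrt{l{\left(18,-57 \right)} + J{\left(p,4 \right)}} = \sqrt{\left(-3 + \left(-57\right)^{2}\right) + \frac{1}{11} \cdot 0} = \sqrt{\left(-3 + 3249\right) + 0} = \sqrt{3246 + 0} = \sqrt{3246}$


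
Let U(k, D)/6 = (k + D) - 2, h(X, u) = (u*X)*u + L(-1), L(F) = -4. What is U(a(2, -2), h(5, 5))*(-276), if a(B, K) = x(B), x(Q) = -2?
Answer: -193752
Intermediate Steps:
a(B, K) = -2
h(X, u) = -4 + X*u² (h(X, u) = (u*X)*u - 4 = (X*u)*u - 4 = X*u² - 4 = -4 + X*u²)
U(k, D) = -12 + 6*D + 6*k (U(k, D) = 6*((k + D) - 2) = 6*((D + k) - 2) = 6*(-2 + D + k) = -12 + 6*D + 6*k)
U(a(2, -2), h(5, 5))*(-276) = (-12 + 6*(-4 + 5*5²) + 6*(-2))*(-276) = (-12 + 6*(-4 + 5*25) - 12)*(-276) = (-12 + 6*(-4 + 125) - 12)*(-276) = (-12 + 6*121 - 12)*(-276) = (-12 + 726 - 12)*(-276) = 702*(-276) = -193752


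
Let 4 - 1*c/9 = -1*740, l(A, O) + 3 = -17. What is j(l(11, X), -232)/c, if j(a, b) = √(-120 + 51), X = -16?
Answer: I*√69/6696 ≈ 0.0012405*I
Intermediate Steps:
l(A, O) = -20 (l(A, O) = -3 - 17 = -20)
j(a, b) = I*√69 (j(a, b) = √(-69) = I*√69)
c = 6696 (c = 36 - (-9)*740 = 36 - 9*(-740) = 36 + 6660 = 6696)
j(l(11, X), -232)/c = (I*√69)/6696 = (I*√69)*(1/6696) = I*√69/6696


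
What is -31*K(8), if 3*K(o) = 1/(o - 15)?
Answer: 31/21 ≈ 1.4762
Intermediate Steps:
K(o) = 1/(3*(-15 + o)) (K(o) = 1/(3*(o - 15)) = 1/(3*(-15 + o)))
-31*K(8) = -31/(3*(-15 + 8)) = -31/(3*(-7)) = -31*(-1)/(3*7) = -31*(-1/21) = 31/21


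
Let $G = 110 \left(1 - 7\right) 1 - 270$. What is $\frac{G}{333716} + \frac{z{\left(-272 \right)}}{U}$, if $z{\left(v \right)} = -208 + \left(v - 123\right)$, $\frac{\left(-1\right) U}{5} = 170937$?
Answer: $- \frac{32979239}{15845669970} \approx -0.0020813$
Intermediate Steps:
$U = -854685$ ($U = \left(-5\right) 170937 = -854685$)
$z{\left(v \right)} = -331 + v$ ($z{\left(v \right)} = -208 + \left(-123 + v\right) = -331 + v$)
$G = -930$ ($G = 110 \left(\left(-6\right) 1\right) - 270 = 110 \left(-6\right) - 270 = -660 - 270 = -930$)
$\frac{G}{333716} + \frac{z{\left(-272 \right)}}{U} = - \frac{930}{333716} + \frac{-331 - 272}{-854685} = \left(-930\right) \frac{1}{333716} - - \frac{67}{94965} = - \frac{465}{166858} + \frac{67}{94965} = - \frac{32979239}{15845669970}$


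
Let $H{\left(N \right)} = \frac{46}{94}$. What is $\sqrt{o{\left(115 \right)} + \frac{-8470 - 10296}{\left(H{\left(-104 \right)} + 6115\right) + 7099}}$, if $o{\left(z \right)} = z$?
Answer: $\frac{\sqrt{4868054477817}}{207027} \approx 10.657$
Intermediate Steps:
$H{\left(N \right)} = \frac{23}{47}$ ($H{\left(N \right)} = 46 \cdot \frac{1}{94} = \frac{23}{47}$)
$\sqrt{o{\left(115 \right)} + \frac{-8470 - 10296}{\left(H{\left(-104 \right)} + 6115\right) + 7099}} = \sqrt{115 + \frac{-8470 - 10296}{\left(\frac{23}{47} + 6115\right) + 7099}} = \sqrt{115 - \frac{18766}{\frac{287428}{47} + 7099}} = \sqrt{115 - \frac{18766}{\frac{621081}{47}}} = \sqrt{115 - \frac{882002}{621081}} = \sqrt{\frac{70542313}{621081}} = \frac{\sqrt{4868054477817}}{207027}$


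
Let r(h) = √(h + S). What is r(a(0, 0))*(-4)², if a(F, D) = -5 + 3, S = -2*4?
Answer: 16*I*√10 ≈ 50.596*I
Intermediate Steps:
S = -8
a(F, D) = -2
r(h) = √(-8 + h) (r(h) = √(h - 8) = √(-8 + h))
r(a(0, 0))*(-4)² = √(-8 - 2)*(-4)² = √(-10)*16 = (I*√10)*16 = 16*I*√10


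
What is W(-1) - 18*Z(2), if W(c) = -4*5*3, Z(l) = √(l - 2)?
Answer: -60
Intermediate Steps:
Z(l) = √(-2 + l)
W(c) = -60 (W(c) = -20*3 = -60)
W(-1) - 18*Z(2) = -60 - 18*√(-2 + 2) = -60 - 18*√0 = -60 - 18*0 = -60 + 0 = -60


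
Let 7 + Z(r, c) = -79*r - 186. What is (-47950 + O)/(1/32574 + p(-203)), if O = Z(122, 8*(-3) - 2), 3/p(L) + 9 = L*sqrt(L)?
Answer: 1882158294*(-203*sqrt(203) + 9*I)/(7*(29*sqrt(203) + 13959*I)) ≈ -1.4744e+6 + 5.5668e+7*I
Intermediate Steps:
p(L) = 3/(-9 + L**(3/2)) (p(L) = 3/(-9 + L*sqrt(L)) = 3/(-9 + L**(3/2)))
Z(r, c) = -193 - 79*r (Z(r, c) = -7 + (-79*r - 186) = -7 + (-186 - 79*r) = -193 - 79*r)
O = -9831 (O = -193 - 79*122 = -193 - 9638 = -9831)
(-47950 + O)/(1/32574 + p(-203)) = (-47950 - 9831)/(1/32574 + 3/(-9 + (-203)**(3/2))) = -57781/(1/32574 + 3/(-9 - 203*I*sqrt(203)))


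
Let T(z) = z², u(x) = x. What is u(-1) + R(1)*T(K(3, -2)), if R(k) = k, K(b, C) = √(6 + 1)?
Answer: 6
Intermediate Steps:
K(b, C) = √7
u(-1) + R(1)*T(K(3, -2)) = -1 + 1*(√7)² = -1 + 1*7 = -1 + 7 = 6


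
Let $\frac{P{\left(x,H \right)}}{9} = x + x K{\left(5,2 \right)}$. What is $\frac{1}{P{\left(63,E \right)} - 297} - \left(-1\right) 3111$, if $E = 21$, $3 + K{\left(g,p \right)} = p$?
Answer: $\frac{923966}{297} \approx 3111.0$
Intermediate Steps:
$K{\left(g,p \right)} = -3 + p$
$P{\left(x,H \right)} = 0$ ($P{\left(x,H \right)} = 9 \left(x + x \left(-3 + 2\right)\right) = 9 \left(x + x \left(-1\right)\right) = 9 \left(x - x\right) = 9 \cdot 0 = 0$)
$\frac{1}{P{\left(63,E \right)} - 297} - \left(-1\right) 3111 = \frac{1}{0 - 297} - \left(-1\right) 3111 = \frac{1}{0 - 297} - -3111 = \frac{1}{-297} + 3111 = - \frac{1}{297} + 3111 = \frac{923966}{297}$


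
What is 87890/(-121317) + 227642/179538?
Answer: 657624983/1210056197 ≈ 0.54347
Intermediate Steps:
87890/(-121317) + 227642/179538 = 87890*(-1/121317) + 227642*(1/179538) = -87890/121317 + 113821/89769 = 657624983/1210056197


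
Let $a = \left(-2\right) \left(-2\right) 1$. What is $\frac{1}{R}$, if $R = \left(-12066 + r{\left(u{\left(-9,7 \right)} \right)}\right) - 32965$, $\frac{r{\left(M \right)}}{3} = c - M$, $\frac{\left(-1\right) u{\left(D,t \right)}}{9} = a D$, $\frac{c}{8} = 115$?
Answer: $- \frac{1}{43243} \approx -2.3125 \cdot 10^{-5}$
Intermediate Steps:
$c = 920$ ($c = 8 \cdot 115 = 920$)
$a = 4$ ($a = 4 \cdot 1 = 4$)
$u{\left(D,t \right)} = - 36 D$ ($u{\left(D,t \right)} = - 9 \cdot 4 D = - 36 D$)
$r{\left(M \right)} = 2760 - 3 M$ ($r{\left(M \right)} = 3 \left(920 - M\right) = 2760 - 3 M$)
$R = -43243$ ($R = \left(-12066 + \left(2760 - 3 \left(\left(-36\right) \left(-9\right)\right)\right)\right) - 32965 = \left(-12066 + \left(2760 - 972\right)\right) - 32965 = \left(-12066 + 1788\right) - 32965 = -10278 - 32965 = -43243$)
$\frac{1}{R} = \frac{1}{-43243} = - \frac{1}{43243}$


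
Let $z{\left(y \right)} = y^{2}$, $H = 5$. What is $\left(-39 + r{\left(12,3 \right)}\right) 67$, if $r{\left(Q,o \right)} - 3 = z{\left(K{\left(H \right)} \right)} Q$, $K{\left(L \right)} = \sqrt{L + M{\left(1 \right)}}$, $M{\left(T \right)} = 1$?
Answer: $2412$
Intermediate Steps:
$K{\left(L \right)} = \sqrt{1 + L}$ ($K{\left(L \right)} = \sqrt{L + 1} = \sqrt{1 + L}$)
$r{\left(Q,o \right)} = 3 + 6 Q$ ($r{\left(Q,o \right)} = 3 + \left(\sqrt{1 + 5}\right)^{2} Q = 3 + \left(\sqrt{6}\right)^{2} Q = 3 + 6 Q$)
$\left(-39 + r{\left(12,3 \right)}\right) 67 = \left(-39 + \left(3 + 6 \cdot 12\right)\right) 67 = \left(-39 + \left(3 + 72\right)\right) 67 = \left(-39 + 75\right) 67 = 36 \cdot 67 = 2412$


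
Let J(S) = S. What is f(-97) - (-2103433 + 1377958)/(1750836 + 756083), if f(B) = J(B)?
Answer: -242445668/2506919 ≈ -96.711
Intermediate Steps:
f(B) = B
f(-97) - (-2103433 + 1377958)/(1750836 + 756083) = -97 - (-2103433 + 1377958)/(1750836 + 756083) = -97 - (-725475)/2506919 = -97 - 1*(-725475/2506919) = -97 + 725475/2506919 = -242445668/2506919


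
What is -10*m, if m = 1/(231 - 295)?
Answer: 5/32 ≈ 0.15625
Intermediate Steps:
m = -1/64 (m = 1/(-64) = -1/64 ≈ -0.015625)
-10*m = -10*(-1/64) = 5/32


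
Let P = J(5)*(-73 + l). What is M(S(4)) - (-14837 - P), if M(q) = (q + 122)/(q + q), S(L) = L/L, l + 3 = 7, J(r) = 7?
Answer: 28831/2 ≈ 14416.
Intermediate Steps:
l = 4 (l = -3 + 7 = 4)
S(L) = 1
M(q) = (122 + q)/(2*q) (M(q) = (122 + q)/((2*q)) = (122 + q)*(1/(2*q)) = (122 + q)/(2*q))
P = -483 (P = 7*(-73 + 4) = 7*(-69) = -483)
M(S(4)) - (-14837 - P) = (½)*(122 + 1)/1 - (-14837 - 1*(-483)) = (½)*1*123 - (-14837 + 483) = 123/2 - 1*(-14354) = 123/2 + 14354 = 28831/2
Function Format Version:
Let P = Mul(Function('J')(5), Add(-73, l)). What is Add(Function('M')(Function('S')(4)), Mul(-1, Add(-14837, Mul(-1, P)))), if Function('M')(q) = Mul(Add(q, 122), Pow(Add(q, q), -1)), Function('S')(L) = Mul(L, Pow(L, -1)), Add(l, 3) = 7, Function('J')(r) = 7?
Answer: Rational(28831, 2) ≈ 14416.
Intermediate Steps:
l = 4 (l = Add(-3, 7) = 4)
Function('S')(L) = 1
Function('M')(q) = Mul(Rational(1, 2), Pow(q, -1), Add(122, q)) (Function('M')(q) = Mul(Add(122, q), Pow(Mul(2, q), -1)) = Mul(Add(122, q), Mul(Rational(1, 2), Pow(q, -1))) = Mul(Rational(1, 2), Pow(q, -1), Add(122, q)))
P = -483 (P = Mul(7, Add(-73, 4)) = Mul(7, -69) = -483)
Add(Function('M')(Function('S')(4)), Mul(-1, Add(-14837, Mul(-1, P)))) = Add(Mul(Rational(1, 2), Pow(1, -1), Add(122, 1)), Mul(-1, Add(-14837, Mul(-1, -483)))) = Add(Mul(Rational(1, 2), 1, 123), Mul(-1, Add(-14837, 483))) = Add(Rational(123, 2), Mul(-1, -14354)) = Add(Rational(123, 2), 14354) = Rational(28831, 2)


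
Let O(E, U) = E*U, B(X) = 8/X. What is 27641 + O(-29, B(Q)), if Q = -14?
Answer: 193603/7 ≈ 27658.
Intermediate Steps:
27641 + O(-29, B(Q)) = 27641 - 232/(-14) = 27641 - 232*(-1)/14 = 27641 - 29*(-4/7) = 27641 + 116/7 = 193603/7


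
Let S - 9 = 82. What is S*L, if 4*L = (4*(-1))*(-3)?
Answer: 273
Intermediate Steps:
L = 3 (L = ((4*(-1))*(-3))/4 = (-4*(-3))/4 = (¼)*12 = 3)
S = 91 (S = 9 + 82 = 91)
S*L = 91*3 = 273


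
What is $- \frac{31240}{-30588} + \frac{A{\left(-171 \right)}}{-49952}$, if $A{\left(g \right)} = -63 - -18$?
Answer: $\frac{390469235}{381982944} \approx 1.0222$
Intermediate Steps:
$A{\left(g \right)} = -45$ ($A{\left(g \right)} = -63 + 18 = -45$)
$- \frac{31240}{-30588} + \frac{A{\left(-171 \right)}}{-49952} = - \frac{31240}{-30588} - \frac{45}{-49952} = \left(-31240\right) \left(- \frac{1}{30588}\right) - - \frac{45}{49952} = \frac{7810}{7647} + \frac{45}{49952} = \frac{390469235}{381982944}$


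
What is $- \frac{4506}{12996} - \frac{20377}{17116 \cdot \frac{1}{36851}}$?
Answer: $- \frac{813245018699}{18536628} \approx -43872.0$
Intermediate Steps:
$- \frac{4506}{12996} - \frac{20377}{17116 \cdot \frac{1}{36851}} = \left(-4506\right) \frac{1}{12996} - \frac{20377}{17116 \cdot \frac{1}{36851}} = - \frac{751}{2166} - \frac{20377}{\frac{17116}{36851}} = - \frac{751}{2166} - \frac{750912827}{17116} = - \frac{813245018699}{18536628}$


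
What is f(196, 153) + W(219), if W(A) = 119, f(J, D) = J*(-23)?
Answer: -4389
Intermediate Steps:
f(J, D) = -23*J
f(196, 153) + W(219) = -23*196 + 119 = -4508 + 119 = -4389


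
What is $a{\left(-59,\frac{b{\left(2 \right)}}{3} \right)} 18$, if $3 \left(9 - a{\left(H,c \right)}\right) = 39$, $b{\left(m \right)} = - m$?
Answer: $-72$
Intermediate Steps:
$a{\left(H,c \right)} = -4$ ($a{\left(H,c \right)} = 9 - 13 = -4$)
$a{\left(-59,\frac{b{\left(2 \right)}}{3} \right)} 18 = \left(-4\right) 18 = -72$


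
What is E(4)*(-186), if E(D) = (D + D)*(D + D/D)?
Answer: -7440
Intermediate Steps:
E(D) = 2*D*(1 + D) (E(D) = (2*D)*(D + 1) = (2*D)*(1 + D) = 2*D*(1 + D))
E(4)*(-186) = (2*4*(1 + 4))*(-186) = (2*4*5)*(-186) = 40*(-186) = -7440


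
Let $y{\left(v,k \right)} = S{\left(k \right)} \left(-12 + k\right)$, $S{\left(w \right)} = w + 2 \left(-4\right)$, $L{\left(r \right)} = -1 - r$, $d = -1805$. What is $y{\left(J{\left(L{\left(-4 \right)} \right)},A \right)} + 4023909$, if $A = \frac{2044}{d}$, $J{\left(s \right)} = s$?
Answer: $\frac{13110386856461}{3258025} \approx 4.024 \cdot 10^{6}$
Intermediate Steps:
$A = - \frac{2044}{1805}$ ($A = \frac{2044}{-1805} = 2044 \left(- \frac{1}{1805}\right) = - \frac{2044}{1805} \approx -1.1324$)
$S{\left(w \right)} = -8 + w$ ($S{\left(w \right)} = w - 8 = -8 + w$)
$y{\left(v,k \right)} = \left(-12 + k\right) \left(-8 + k\right)$ ($y{\left(v,k \right)} = \left(-8 + k\right) \left(-12 + k\right) = \left(-12 + k\right) \left(-8 + k\right)$)
$y{\left(J{\left(L{\left(-4 \right)} \right)},A \right)} + 4023909 = \left(-12 - \frac{2044}{1805}\right) \left(-8 - \frac{2044}{1805}\right) + 4023909 = \left(- \frac{23704}{1805}\right) \left(- \frac{16484}{1805}\right) + 4023909 = \frac{390736736}{3258025} + 4023909 = \frac{13110386856461}{3258025}$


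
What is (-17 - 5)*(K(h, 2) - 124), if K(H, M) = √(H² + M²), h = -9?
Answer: 2728 - 22*√85 ≈ 2525.2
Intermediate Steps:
(-17 - 5)*(K(h, 2) - 124) = (-17 - 5)*(√((-9)² + 2²) - 124) = -22*(√(81 + 4) - 124) = -22*(√85 - 124) = -22*(-124 + √85) = 2728 - 22*√85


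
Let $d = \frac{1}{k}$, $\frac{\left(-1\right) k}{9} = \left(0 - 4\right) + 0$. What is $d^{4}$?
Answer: $\frac{1}{1679616} \approx 5.9537 \cdot 10^{-7}$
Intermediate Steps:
$k = 36$ ($k = - 9 \left(\left(0 - 4\right) + 0\right) = - 9 \left(-4 + 0\right) = \left(-9\right) \left(-4\right) = 36$)
$d = \frac{1}{36} \approx 0.027778$
$d^{4} = \left(\frac{1}{36}\right)^{4} = \frac{1}{1679616}$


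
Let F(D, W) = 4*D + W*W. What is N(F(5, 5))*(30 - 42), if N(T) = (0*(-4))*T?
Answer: 0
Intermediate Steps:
F(D, W) = W² + 4*D (F(D, W) = 4*D + W² = W² + 4*D)
N(T) = 0 (N(T) = 0*T = 0)
N(F(5, 5))*(30 - 42) = 0*(30 - 42) = 0*(-12) = 0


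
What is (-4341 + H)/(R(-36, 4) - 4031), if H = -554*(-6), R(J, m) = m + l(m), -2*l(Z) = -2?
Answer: 339/1342 ≈ 0.25261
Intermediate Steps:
l(Z) = 1 (l(Z) = -1/2*(-2) = 1)
R(J, m) = 1 + m (R(J, m) = m + 1 = 1 + m)
H = 3324
(-4341 + H)/(R(-36, 4) - 4031) = (-4341 + 3324)/((1 + 4) - 4031) = -1017/(5 - 4031) = -1017/(-4026) = -1017*(-1/4026) = 339/1342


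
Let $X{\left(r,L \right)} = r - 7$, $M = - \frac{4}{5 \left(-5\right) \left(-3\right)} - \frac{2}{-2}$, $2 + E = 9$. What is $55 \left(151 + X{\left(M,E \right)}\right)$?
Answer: $\frac{119581}{15} \approx 7972.1$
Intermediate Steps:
$E = 7$ ($E = -2 + 9 = 7$)
$M = \frac{71}{75}$ ($M = - \frac{4}{\left(-25\right) \left(-3\right)} - -1 = - \frac{4}{75} + 1 = \frac{71}{75} \approx 0.94667$)
$X{\left(r,L \right)} = -7 + r$ ($X{\left(r,L \right)} = r - 7 = -7 + r$)
$55 \left(151 + X{\left(M,E \right)}\right) = 55 \left(151 + \left(-7 + \frac{71}{75}\right)\right) = 55 \left(151 - \frac{454}{75}\right) = 55 \cdot \frac{10871}{75} = \frac{119581}{15}$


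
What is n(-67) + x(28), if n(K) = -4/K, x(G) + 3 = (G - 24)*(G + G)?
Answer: 14811/67 ≈ 221.06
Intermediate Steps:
x(G) = -3 + 2*G*(-24 + G) (x(G) = -3 + (G - 24)*(G + G) = -3 + (-24 + G)*(2*G) = -3 + 2*G*(-24 + G))
n(K) = -4/K
n(-67) + x(28) = -4/(-67) + (-3 - 48*28 + 2*28²) = -4*(-1/67) + (-3 - 1344 + 2*784) = 4/67 + (-3 - 1344 + 1568) = 4/67 + 221 = 14811/67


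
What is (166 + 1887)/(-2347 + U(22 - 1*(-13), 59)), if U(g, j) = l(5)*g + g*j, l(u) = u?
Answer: -2053/107 ≈ -19.187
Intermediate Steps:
U(g, j) = 5*g + g*j
(166 + 1887)/(-2347 + U(22 - 1*(-13), 59)) = (166 + 1887)/(-2347 + (22 - 1*(-13))*(5 + 59)) = 2053/(-2347 + (22 + 13)*64) = 2053/(-2347 + 35*64) = 2053/(-2347 + 2240) = 2053/(-107) = 2053*(-1/107) = -2053/107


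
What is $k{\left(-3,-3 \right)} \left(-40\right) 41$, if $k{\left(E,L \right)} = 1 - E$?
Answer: $-6560$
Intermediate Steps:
$k{\left(-3,-3 \right)} \left(-40\right) 41 = \left(1 - -3\right) \left(-40\right) 41 = \left(1 + 3\right) \left(-40\right) 41 = 4 \left(-40\right) 41 = \left(-160\right) 41 = -6560$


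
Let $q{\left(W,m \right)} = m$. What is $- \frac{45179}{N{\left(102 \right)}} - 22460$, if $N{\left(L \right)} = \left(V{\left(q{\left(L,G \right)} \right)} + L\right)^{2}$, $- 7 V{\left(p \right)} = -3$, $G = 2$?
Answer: $- \frac{11548652711}{514089} \approx -22464.0$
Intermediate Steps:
$V{\left(p \right)} = \frac{3}{7}$ ($V{\left(p \right)} = \left(- \frac{1}{7}\right) \left(-3\right) = \frac{3}{7}$)
$N{\left(L \right)} = \left(\frac{3}{7} + L\right)^{2}$
$- \frac{45179}{N{\left(102 \right)}} - 22460 = - \frac{45179}{\frac{1}{49} \left(3 + 7 \cdot 102\right)^{2}} - 22460 = - \frac{45179}{\frac{1}{49} \left(3 + 714\right)^{2}} - 22460 = - \frac{45179}{\frac{1}{49} \cdot 717^{2}} - 22460 = - \frac{45179}{\frac{1}{49} \cdot 514089} - 22460 = - \frac{45179}{\frac{514089}{49}} - 22460 = \left(-45179\right) \frac{49}{514089} - 22460 = - \frac{2213771}{514089} - 22460 = - \frac{11548652711}{514089}$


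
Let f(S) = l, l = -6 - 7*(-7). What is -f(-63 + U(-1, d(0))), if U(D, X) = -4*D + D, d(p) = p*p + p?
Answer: -43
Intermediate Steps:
d(p) = p + p**2 (d(p) = p**2 + p = p + p**2)
U(D, X) = -3*D
l = 43 (l = -6 + 49 = 43)
f(S) = 43
-f(-63 + U(-1, d(0))) = -1*43 = -43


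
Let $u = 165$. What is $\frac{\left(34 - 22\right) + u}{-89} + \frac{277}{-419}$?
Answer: $- \frac{98816}{37291} \approx -2.6499$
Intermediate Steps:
$\frac{\left(34 - 22\right) + u}{-89} + \frac{277}{-419} = \frac{\left(34 - 22\right) + 165}{-89} + \frac{277}{-419} = \left(12 + 165\right) \left(- \frac{1}{89}\right) + 277 \left(- \frac{1}{419}\right) = 177 \left(- \frac{1}{89}\right) - \frac{277}{419} = - \frac{177}{89} - \frac{277}{419} = - \frac{98816}{37291}$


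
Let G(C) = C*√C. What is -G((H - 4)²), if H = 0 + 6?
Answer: -8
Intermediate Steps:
H = 6
G(C) = C^(3/2)
-G((H - 4)²) = -((6 - 4)²)^(3/2) = -(2²)^(3/2) = -4^(3/2) = -1*8 = -8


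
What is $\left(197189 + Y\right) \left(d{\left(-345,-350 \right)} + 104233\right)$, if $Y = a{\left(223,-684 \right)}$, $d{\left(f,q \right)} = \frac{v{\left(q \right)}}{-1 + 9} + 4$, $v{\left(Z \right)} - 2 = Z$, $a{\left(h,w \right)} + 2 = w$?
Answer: $\frac{40948670661}{2} \approx 2.0474 \cdot 10^{10}$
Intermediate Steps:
$a{\left(h,w \right)} = -2 + w$
$v{\left(Z \right)} = 2 + Z$
$d{\left(f,q \right)} = \frac{17}{4} + \frac{q}{8}$ ($d{\left(f,q \right)} = \frac{2 + q}{-1 + 9} + 4 = \frac{2 + q}{8} + 4 = \left(2 + q\right) \frac{1}{8} + 4 = \left(\frac{1}{4} + \frac{q}{8}\right) + 4 = \frac{17}{4} + \frac{q}{8}$)
$Y = -686$ ($Y = -2 - 684 = -686$)
$\left(197189 + Y\right) \left(d{\left(-345,-350 \right)} + 104233\right) = \left(197189 - 686\right) \left(\left(\frac{17}{4} + \frac{1}{8} \left(-350\right)\right) + 104233\right) = 196503 \left(\left(\frac{17}{4} - \frac{175}{4}\right) + 104233\right) = 196503 \left(- \frac{79}{2} + 104233\right) = 196503 \cdot \frac{208387}{2} = \frac{40948670661}{2}$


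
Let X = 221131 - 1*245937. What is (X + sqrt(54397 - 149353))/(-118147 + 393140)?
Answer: -24806/274993 + 2*I*sqrt(23739)/274993 ≈ -0.090206 + 0.0011206*I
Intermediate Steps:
X = -24806 (X = 221131 - 245937 = -24806)
(X + sqrt(54397 - 149353))/(-118147 + 393140) = (-24806 + sqrt(54397 - 149353))/(-118147 + 393140) = (-24806 + sqrt(-94956))/274993 = (-24806 + 2*I*sqrt(23739))*(1/274993) = -24806/274993 + 2*I*sqrt(23739)/274993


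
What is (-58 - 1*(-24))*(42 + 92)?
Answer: -4556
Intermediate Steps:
(-58 - 1*(-24))*(42 + 92) = (-58 + 24)*134 = -34*134 = -4556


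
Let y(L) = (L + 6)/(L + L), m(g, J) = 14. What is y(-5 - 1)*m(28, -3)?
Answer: 0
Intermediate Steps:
y(L) = (6 + L)/(2*L) (y(L) = (6 + L)/((2*L)) = (6 + L)*(1/(2*L)) = (6 + L)/(2*L))
y(-5 - 1)*m(28, -3) = ((6 + (-5 - 1))/(2*(-5 - 1)))*14 = ((½)*(6 - 6)/(-6))*14 = ((½)*(-⅙)*0)*14 = 0*14 = 0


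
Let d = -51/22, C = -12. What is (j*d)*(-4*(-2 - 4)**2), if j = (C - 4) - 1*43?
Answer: -216648/11 ≈ -19695.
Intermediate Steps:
d = -51/22 (d = -51*1/22 = -51/22 ≈ -2.3182)
j = -59 (j = (-12 - 4) - 1*43 = -16 - 43 = -59)
(j*d)*(-4*(-2 - 4)**2) = (-59*(-51/22))*(-4*(-2 - 4)**2) = 3009*(-4*(-6)**2)/22 = 3009*(-4*36)/22 = (3009/22)*(-144) = -216648/11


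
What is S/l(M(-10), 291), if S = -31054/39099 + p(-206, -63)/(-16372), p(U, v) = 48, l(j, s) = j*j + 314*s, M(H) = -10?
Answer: -63786605/7319393051559 ≈ -8.7147e-6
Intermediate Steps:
l(j, s) = j² + 314*s
S = -127573210/160032207 (S = -31054/39099 + 48/(-16372) = -31054*1/39099 + 48*(-1/16372) = -31054/39099 - 12/4093 = -127573210/160032207 ≈ -0.79717)
S/l(M(-10), 291) = -127573210/(160032207*((-10)² + 314*291)) = -127573210/(160032207*(100 + 91374)) = -127573210/160032207/91474 = -127573210/160032207*1/91474 = -63786605/7319393051559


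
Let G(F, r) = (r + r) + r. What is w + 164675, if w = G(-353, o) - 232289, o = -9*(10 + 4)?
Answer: -67992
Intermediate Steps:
o = -126 (o = -9*14 = -126)
G(F, r) = 3*r (G(F, r) = 2*r + r = 3*r)
w = -232667 (w = 3*(-126) - 232289 = -378 - 232289 = -232667)
w + 164675 = -232667 + 164675 = -67992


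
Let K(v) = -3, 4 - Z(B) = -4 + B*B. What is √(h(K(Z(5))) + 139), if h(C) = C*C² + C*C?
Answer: 11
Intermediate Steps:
Z(B) = 8 - B² (Z(B) = 4 - (-4 + B*B) = 4 - (-4 + B²) = 4 + (4 - B²) = 8 - B²)
h(C) = C² + C³ (h(C) = C³ + C² = C² + C³)
√(h(K(Z(5))) + 139) = √((-3)²*(1 - 3) + 139) = √(9*(-2) + 139) = √(-18 + 139) = √121 = 11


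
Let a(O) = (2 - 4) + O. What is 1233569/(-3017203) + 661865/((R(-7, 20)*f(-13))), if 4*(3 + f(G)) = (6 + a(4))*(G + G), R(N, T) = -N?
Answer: -57070171076/33189233 ≈ -1719.5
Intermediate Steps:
a(O) = -2 + O
f(G) = -3 + 4*G (f(G) = -3 + ((6 + (-2 + 4))*(G + G))/4 = -3 + ((6 + 2)*(2*G))/4 = -3 + (8*(2*G))/4 = -3 + (16*G)/4 = -3 + 4*G)
1233569/(-3017203) + 661865/((R(-7, 20)*f(-13))) = 1233569/(-3017203) + 661865/(((-1*(-7))*(-3 + 4*(-13)))) = 1233569*(-1/3017203) + 661865/((7*(-3 - 52))) = -1233569/3017203 + 661865/((7*(-55))) = -1233569/3017203 + 661865/(-385) = -1233569/3017203 + 661865*(-1/385) = -1233569/3017203 - 132373/77 = -57070171076/33189233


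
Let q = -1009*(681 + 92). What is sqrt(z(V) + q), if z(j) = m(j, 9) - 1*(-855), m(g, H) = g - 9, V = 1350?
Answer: I*sqrt(777761) ≈ 881.91*I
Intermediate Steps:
m(g, H) = -9 + g
z(j) = 846 + j (z(j) = (-9 + j) - 1*(-855) = (-9 + j) + 855 = 846 + j)
q = -779957 (q = -1009*773 = -779957)
sqrt(z(V) + q) = sqrt((846 + 1350) - 779957) = sqrt(2196 - 779957) = sqrt(-777761) = I*sqrt(777761)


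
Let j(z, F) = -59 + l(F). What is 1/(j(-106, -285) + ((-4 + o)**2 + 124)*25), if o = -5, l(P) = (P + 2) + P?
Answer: 1/4498 ≈ 0.00022232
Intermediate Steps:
l(P) = 2 + 2*P (l(P) = (2 + P) + P = 2 + 2*P)
j(z, F) = -57 + 2*F (j(z, F) = -59 + (2 + 2*F) = -57 + 2*F)
1/(j(-106, -285) + ((-4 + o)**2 + 124)*25) = 1/((-57 + 2*(-285)) + ((-4 - 5)**2 + 124)*25) = 1/((-57 - 570) + ((-9)**2 + 124)*25) = 1/(-627 + (81 + 124)*25) = 1/(-627 + 205*25) = 1/(-627 + 5125) = 1/4498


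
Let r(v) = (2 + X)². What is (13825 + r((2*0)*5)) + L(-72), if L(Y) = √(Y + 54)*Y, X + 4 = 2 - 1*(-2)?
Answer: 13829 - 216*I*√2 ≈ 13829.0 - 305.47*I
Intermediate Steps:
X = 0 (X = -4 + (2 - 1*(-2)) = -4 + (2 + 2) = -4 + 4 = 0)
r(v) = 4 (r(v) = (2 + 0)² = 2² = 4)
L(Y) = Y*√(54 + Y) (L(Y) = √(54 + Y)*Y = Y*√(54 + Y))
(13825 + r((2*0)*5)) + L(-72) = (13825 + 4) - 72*√(54 - 72) = 13829 - 216*I*√2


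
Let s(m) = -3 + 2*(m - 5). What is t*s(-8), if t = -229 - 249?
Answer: 13862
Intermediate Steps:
t = -478
s(m) = -13 + 2*m (s(m) = -3 + 2*(-5 + m) = -3 + (-10 + 2*m) = -13 + 2*m)
t*s(-8) = -478*(-13 + 2*(-8)) = -478*(-13 - 16) = -478*(-29) = 13862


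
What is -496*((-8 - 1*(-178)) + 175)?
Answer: -171120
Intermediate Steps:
-496*((-8 - 1*(-178)) + 175) = -496*((-8 + 178) + 175) = -496*(170 + 175) = -496*345 = -171120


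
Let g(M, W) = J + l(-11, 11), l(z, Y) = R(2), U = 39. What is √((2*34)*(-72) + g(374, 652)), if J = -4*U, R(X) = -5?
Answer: I*√5057 ≈ 71.113*I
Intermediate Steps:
l(z, Y) = -5
J = -156 (J = -4*39 = -156)
g(M, W) = -161 (g(M, W) = -156 - 5 = -161)
√((2*34)*(-72) + g(374, 652)) = √((2*34)*(-72) - 161) = √(68*(-72) - 161) = √(-4896 - 161) = √(-5057) = I*√5057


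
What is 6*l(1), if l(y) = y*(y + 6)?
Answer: 42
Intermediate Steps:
l(y) = y*(6 + y)
6*l(1) = 6*(1*(6 + 1)) = 6*(1*7) = 6*7 = 42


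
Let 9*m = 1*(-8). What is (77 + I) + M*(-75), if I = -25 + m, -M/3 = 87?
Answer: 176635/9 ≈ 19626.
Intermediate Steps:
M = -261 (M = -3*87 = -261)
m = -8/9 (m = (1*(-8))/9 = (⅑)*(-8) = -8/9 ≈ -0.88889)
I = -233/9 (I = -25 - 8/9 = -233/9 ≈ -25.889)
(77 + I) + M*(-75) = (77 - 233/9) - 261*(-75) = 460/9 + 19575 = 176635/9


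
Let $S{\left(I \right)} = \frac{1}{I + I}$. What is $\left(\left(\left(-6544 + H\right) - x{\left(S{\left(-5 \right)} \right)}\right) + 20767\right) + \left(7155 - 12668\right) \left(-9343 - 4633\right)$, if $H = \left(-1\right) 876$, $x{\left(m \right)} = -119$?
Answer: $77063154$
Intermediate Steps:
$S{\left(I \right)} = \frac{1}{2 I}$
$H = -876$
$\left(\left(\left(-6544 + H\right) - x{\left(S{\left(-5 \right)} \right)}\right) + 20767\right) + \left(7155 - 12668\right) \left(-9343 - 4633\right) = \left(\left(\left(-6544 - 876\right) - -119\right) + 20767\right) + \left(7155 - 12668\right) \left(-9343 - 4633\right) = \left(\left(-7420 + 119\right) + 20767\right) - -77049688 = \left(-7301 + 20767\right) + 77049688 = 13466 + 77049688 = 77063154$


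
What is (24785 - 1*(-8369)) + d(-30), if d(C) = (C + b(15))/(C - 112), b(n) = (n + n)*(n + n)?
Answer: 2353499/71 ≈ 33148.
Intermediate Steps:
b(n) = 4*n² (b(n) = (2*n)*(2*n) = 4*n²)
d(C) = (900 + C)/(-112 + C) (d(C) = (C + 4*15²)/(C - 112) = (C + 4*225)/(-112 + C) = (C + 900)/(-112 + C) = (900 + C)/(-112 + C))
(24785 - 1*(-8369)) + d(-30) = (24785 - 1*(-8369)) + (900 - 30)/(-112 - 30) = (24785 + 8369) + 870/(-142) = 33154 - 1/142*870 = 33154 - 435/71 = 2353499/71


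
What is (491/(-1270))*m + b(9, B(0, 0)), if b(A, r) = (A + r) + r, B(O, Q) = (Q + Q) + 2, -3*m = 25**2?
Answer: 71281/762 ≈ 93.545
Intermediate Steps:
m = -625/3 (m = -1/3*25**2 = -1/3*625 = -625/3 ≈ -208.33)
B(O, Q) = 2 + 2*Q (B(O, Q) = 2*Q + 2 = 2 + 2*Q)
b(A, r) = A + 2*r
(491/(-1270))*m + b(9, B(0, 0)) = (491/(-1270))*(-625/3) + (9 + 2*(2 + 2*0)) = (491*(-1/1270))*(-625/3) + (9 + 2*(2 + 0)) = -491/1270*(-625/3) + (9 + 2*2) = 61375/762 + (9 + 4) = 61375/762 + 13 = 71281/762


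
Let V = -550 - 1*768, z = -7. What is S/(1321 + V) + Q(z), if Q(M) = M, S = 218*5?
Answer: 1069/3 ≈ 356.33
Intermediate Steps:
V = -1318 (V = -550 - 768 = -1318)
S = 1090
S/(1321 + V) + Q(z) = 1090/(1321 - 1318) - 7 = 1090/3 - 7 = 1069/3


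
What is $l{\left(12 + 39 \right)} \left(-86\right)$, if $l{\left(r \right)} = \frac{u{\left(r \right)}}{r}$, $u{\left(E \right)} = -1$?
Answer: $\frac{86}{51} \approx 1.6863$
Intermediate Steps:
$l{\left(r \right)} = - \frac{1}{r}$
$l{\left(12 + 39 \right)} \left(-86\right) = - \frac{1}{12 + 39} \left(-86\right) = - \frac{1}{51} \left(-86\right) = \left(-1\right) \frac{1}{51} \left(-86\right) = \left(- \frac{1}{51}\right) \left(-86\right) = \frac{86}{51}$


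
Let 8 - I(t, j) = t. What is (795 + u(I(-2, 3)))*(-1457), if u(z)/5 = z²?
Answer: -1886815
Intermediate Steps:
I(t, j) = 8 - t
u(z) = 5*z²
(795 + u(I(-2, 3)))*(-1457) = (795 + 5*(8 - 1*(-2))²)*(-1457) = (795 + 5*(8 + 2)²)*(-1457) = (795 + 5*10²)*(-1457) = (795 + 5*100)*(-1457) = (795 + 500)*(-1457) = 1295*(-1457) = -1886815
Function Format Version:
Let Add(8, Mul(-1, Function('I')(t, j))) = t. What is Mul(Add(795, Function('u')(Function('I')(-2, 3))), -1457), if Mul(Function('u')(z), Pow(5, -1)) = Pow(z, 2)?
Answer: -1886815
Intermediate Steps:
Function('I')(t, j) = Add(8, Mul(-1, t))
Function('u')(z) = Mul(5, Pow(z, 2))
Mul(Add(795, Function('u')(Function('I')(-2, 3))), -1457) = Mul(Add(795, Mul(5, Pow(Add(8, Mul(-1, -2)), 2))), -1457) = Mul(Add(795, Mul(5, Pow(Add(8, 2), 2))), -1457) = Mul(Add(795, Mul(5, Pow(10, 2))), -1457) = Mul(Add(795, Mul(5, 100)), -1457) = Mul(Add(795, 500), -1457) = Mul(1295, -1457) = -1886815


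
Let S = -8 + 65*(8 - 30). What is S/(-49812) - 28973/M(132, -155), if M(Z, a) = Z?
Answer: -120251105/547932 ≈ -219.46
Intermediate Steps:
S = -1438 (S = -8 + 65*(-22) = -8 - 1430 = -1438)
S/(-49812) - 28973/M(132, -155) = -1438/(-49812) - 28973/132 = -1438*(-1/49812) - 28973*1/132 = 719/24906 - 28973/132 = -120251105/547932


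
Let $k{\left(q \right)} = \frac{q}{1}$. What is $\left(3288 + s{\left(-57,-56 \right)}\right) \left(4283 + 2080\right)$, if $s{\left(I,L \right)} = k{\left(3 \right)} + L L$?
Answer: $40895001$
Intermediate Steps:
$k{\left(q \right)} = q$ ($k{\left(q \right)} = q 1 = q$)
$s{\left(I,L \right)} = 3 + L^{2}$ ($s{\left(I,L \right)} = 3 + L L = 3 + L^{2}$)
$\left(3288 + s{\left(-57,-56 \right)}\right) \left(4283 + 2080\right) = \left(3288 + \left(3 + \left(-56\right)^{2}\right)\right) \left(4283 + 2080\right) = \left(3288 + \left(3 + 3136\right)\right) 6363 = \left(3288 + 3139\right) 6363 = 6427 \cdot 6363 = 40895001$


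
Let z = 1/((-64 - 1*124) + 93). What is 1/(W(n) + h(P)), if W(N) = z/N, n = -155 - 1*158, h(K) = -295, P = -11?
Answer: -29735/8771824 ≈ -0.0033898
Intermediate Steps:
n = -313 (n = -155 - 158 = -313)
z = -1/95 (z = 1/((-64 - 124) + 93) = 1/(-188 + 93) = 1/(-95) = -1/95 ≈ -0.010526)
W(N) = -1/(95*N)
1/(W(n) + h(P)) = 1/(-1/95/(-313) - 295) = 1/(-1/95*(-1/313) - 295) = 1/(1/29735 - 295) = 1/(-8771824/29735) = -29735/8771824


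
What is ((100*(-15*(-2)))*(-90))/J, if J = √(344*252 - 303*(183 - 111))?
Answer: -22500*√1802/901 ≈ -1060.1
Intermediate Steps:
J = 6*√1802 (J = √(86688 - 303*72) = √(86688 - 21816) = √64872 = 6*√1802 ≈ 254.70)
((100*(-15*(-2)))*(-90))/J = ((100*(-15*(-2)))*(-90))/((6*√1802)) = ((100*30)*(-90))*(√1802/10812) = (3000*(-90))*(√1802/10812) = -22500*√1802/901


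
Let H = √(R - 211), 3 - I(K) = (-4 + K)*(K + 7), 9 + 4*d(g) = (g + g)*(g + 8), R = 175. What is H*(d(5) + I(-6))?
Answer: 519*I/2 ≈ 259.5*I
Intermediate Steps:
d(g) = -9/4 + g*(8 + g)/2 (d(g) = -9/4 + ((g + g)*(g + 8))/4 = -9/4 + ((2*g)*(8 + g))/4 = -9/4 + (2*g*(8 + g))/4 = -9/4 + g*(8 + g)/2)
I(K) = 3 - (-4 + K)*(7 + K) (I(K) = 3 - (-4 + K)*(K + 7) = 3 - (-4 + K)*(7 + K))
H = 6*I (H = √(175 - 211) = √(-36) = 6*I ≈ 6.0*I)
H*(d(5) + I(-6)) = (6*I)*((-9/4 + (½)*5² + 4*5) + (31 - 1*(-6)² - 3*(-6))) = (6*I)*((-9/4 + (½)*25 + 20) + (31 - 1*36 + 18)) = (6*I)*((-9/4 + 25/2 + 20) + (31 - 36 + 18)) = (6*I)*(121/4 + 13) = (6*I)*(173/4) = 519*I/2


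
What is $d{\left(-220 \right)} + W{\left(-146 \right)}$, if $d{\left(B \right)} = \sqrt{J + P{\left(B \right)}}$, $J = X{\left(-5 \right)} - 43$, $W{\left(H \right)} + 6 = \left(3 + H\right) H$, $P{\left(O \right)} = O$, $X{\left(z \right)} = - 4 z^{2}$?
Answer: $20872 + 11 i \sqrt{3} \approx 20872.0 + 19.053 i$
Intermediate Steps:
$W{\left(H \right)} = -6 + H \left(3 + H\right)$ ($W{\left(H \right)} = -6 + \left(3 + H\right) H = -6 + H \left(3 + H\right)$)
$J = -143$ ($J = - 4 \left(-5\right)^{2} - 43 = \left(-4\right) 25 - 43 = -100 - 43 = -143$)
$d{\left(B \right)} = \sqrt{-143 + B}$
$d{\left(-220 \right)} + W{\left(-146 \right)} = \sqrt{-143 - 220} + \left(-6 + \left(-146\right)^{2} + 3 \left(-146\right)\right) = \sqrt{-363} - -20872 = 11 i \sqrt{3} + 20872 = 20872 + 11 i \sqrt{3}$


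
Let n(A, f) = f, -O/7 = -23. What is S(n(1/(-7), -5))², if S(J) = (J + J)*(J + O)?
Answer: 2433600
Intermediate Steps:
O = 161 (O = -7*(-23) = 161)
S(J) = 2*J*(161 + J) (S(J) = (J + J)*(J + 161) = (2*J)*(161 + J) = 2*J*(161 + J))
S(n(1/(-7), -5))² = (2*(-5)*(161 - 5))² = (2*(-5)*156)² = (-1560)² = 2433600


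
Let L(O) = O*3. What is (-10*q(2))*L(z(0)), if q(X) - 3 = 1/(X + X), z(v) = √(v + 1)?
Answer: -195/2 ≈ -97.500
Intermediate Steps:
z(v) = √(1 + v)
L(O) = 3*O
q(X) = 3 + 1/(2*X) (q(X) = 3 + 1/(X + X) = 3 + 1/(2*X))
(-10*q(2))*L(z(0)) = (-10*(3 + (½)/2))*(3*√(1 + 0)) = (-10*(3 + (½)*(½)))*(3*√1) = (-10*(3 + ¼))*(3*1) = -10*13/4*3 = -65/2*3 = -195/2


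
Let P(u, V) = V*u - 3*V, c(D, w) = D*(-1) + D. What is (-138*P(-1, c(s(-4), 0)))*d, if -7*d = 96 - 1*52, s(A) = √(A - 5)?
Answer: 0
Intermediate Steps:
s(A) = √(-5 + A)
c(D, w) = 0 (c(D, w) = -D + D = 0)
d = -44/7 (d = -(96 - 1*52)/7 = -(96 - 52)/7 = -⅐*44 = -44/7 ≈ -6.2857)
P(u, V) = -3*V + V*u
(-138*P(-1, c(s(-4), 0)))*d = -0*(-3 - 1)*(-44/7) = -0*(-4)*(-44/7) = -138*0*(-44/7) = 0*(-44/7) = 0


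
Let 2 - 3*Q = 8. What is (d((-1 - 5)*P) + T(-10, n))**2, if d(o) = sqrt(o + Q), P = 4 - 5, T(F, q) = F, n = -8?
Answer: 64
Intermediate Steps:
P = -1
Q = -2 (Q = 2/3 - 1/3*8 = 2/3 - 8/3 = -2)
d(o) = sqrt(-2 + o) (d(o) = sqrt(o - 2) = sqrt(-2 + o))
(d((-1 - 5)*P) + T(-10, n))**2 = (sqrt(-2 + (-1 - 5)*(-1)) - 10)**2 = (sqrt(-2 - 6*(-1)) - 10)**2 = (sqrt(-2 + 6) - 10)**2 = (sqrt(4) - 10)**2 = (2 - 10)**2 = (-8)**2 = 64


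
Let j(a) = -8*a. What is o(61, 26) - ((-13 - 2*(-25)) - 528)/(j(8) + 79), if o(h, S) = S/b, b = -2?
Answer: 296/15 ≈ 19.733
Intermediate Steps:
o(h, S) = -S/2 (o(h, S) = S/(-2) = S*(-½) = -S/2)
o(61, 26) - ((-13 - 2*(-25)) - 528)/(j(8) + 79) = -½*26 - ((-13 - 2*(-25)) - 528)/(-8*8 + 79) = -13 - ((-13 + 50) - 528)/(-64 + 79) = -13 - (37 - 528)/15 = -13 - (-491)/15 = -13 - 1*(-491/15) = -13 + 491/15 = 296/15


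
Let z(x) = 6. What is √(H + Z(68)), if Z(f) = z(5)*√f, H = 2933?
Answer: √(2933 + 12*√17) ≈ 54.612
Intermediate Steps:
Z(f) = 6*√f
√(H + Z(68)) = √(2933 + 6*√68) = √(2933 + 6*(2*√17)) = √(2933 + 12*√17)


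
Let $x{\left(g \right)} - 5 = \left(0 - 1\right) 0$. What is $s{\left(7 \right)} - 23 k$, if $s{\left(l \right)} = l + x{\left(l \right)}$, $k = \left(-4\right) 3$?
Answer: $288$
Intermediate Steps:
$x{\left(g \right)} = 5$ ($x{\left(g \right)} = 5 + \left(0 - 1\right) 0 = 5 - 0 = 5 + 0 = 5$)
$k = -12$
$s{\left(l \right)} = 5 + l$ ($s{\left(l \right)} = l + 5 = 5 + l$)
$s{\left(7 \right)} - 23 k = \left(5 + 7\right) - -276 = 12 + 276 = 288$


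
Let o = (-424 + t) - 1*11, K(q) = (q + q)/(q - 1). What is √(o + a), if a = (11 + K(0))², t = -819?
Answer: I*√1133 ≈ 33.66*I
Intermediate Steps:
K(q) = 2*q/(-1 + q) (K(q) = (2*q)/(-1 + q) = 2*q/(-1 + q))
a = 121 (a = (11 + 2*0/(-1 + 0))² = (11 + 2*0/(-1))² = (11 + 2*0*(-1))² = (11 + 0)² = 11² = 121)
o = -1254 (o = (-424 - 819) - 1*11 = -1243 - 11 = -1254)
√(o + a) = √(-1254 + 121) = √(-1133) = I*√1133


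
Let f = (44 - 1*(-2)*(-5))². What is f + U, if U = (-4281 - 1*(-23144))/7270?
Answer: 8422983/7270 ≈ 1158.6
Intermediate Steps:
f = 1156 (f = (44 + 2*(-5))² = (44 - 10)² = 34² = 1156)
U = 18863/7270 (U = (-4281 + 23144)*(1/7270) = 18863*(1/7270) = 18863/7270 ≈ 2.5946)
f + U = 1156 + 18863/7270 = 8422983/7270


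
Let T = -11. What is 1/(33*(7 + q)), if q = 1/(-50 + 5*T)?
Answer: 35/8074 ≈ 0.0043349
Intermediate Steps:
q = -1/105 (q = 1/(-50 + 5*(-11)) = 1/(-50 - 55) = 1/(-105) = -1/105 ≈ -0.0095238)
1/(33*(7 + q)) = 1/(33*(7 - 1/105)) = 1/(33*(734/105)) = 1/(8074/35) = 35/8074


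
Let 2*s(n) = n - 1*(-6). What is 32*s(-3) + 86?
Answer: 134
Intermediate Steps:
s(n) = 3 + n/2 (s(n) = (n - 1*(-6))/2 = (n + 6)/2 = (6 + n)/2 = 3 + n/2)
32*s(-3) + 86 = 32*(3 + (1/2)*(-3)) + 86 = 32*(3 - 3/2) + 86 = 32*(3/2) + 86 = 48 + 86 = 134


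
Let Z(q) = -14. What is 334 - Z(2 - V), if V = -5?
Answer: 348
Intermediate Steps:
334 - Z(2 - V) = 334 - 1*(-14) = 334 + 14 = 348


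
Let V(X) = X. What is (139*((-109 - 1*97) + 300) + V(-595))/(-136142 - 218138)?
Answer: -12471/354280 ≈ -0.035201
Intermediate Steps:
(139*((-109 - 1*97) + 300) + V(-595))/(-136142 - 218138) = (139*((-109 - 1*97) + 300) - 595)/(-136142 - 218138) = (139*((-109 - 97) + 300) - 595)/(-354280) = (139*(-206 + 300) - 595)*(-1/354280) = (139*94 - 595)*(-1/354280) = (13066 - 595)*(-1/354280) = 12471*(-1/354280) = -12471/354280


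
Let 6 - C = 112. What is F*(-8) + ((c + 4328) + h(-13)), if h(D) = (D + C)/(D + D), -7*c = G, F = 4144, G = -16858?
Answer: -4806827/182 ≈ -26411.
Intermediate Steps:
c = 16858/7 (c = -⅐*(-16858) = 16858/7 ≈ 2408.3)
C = -106 (C = 6 - 1*112 = 6 - 112 = -106)
h(D) = (-106 + D)/(2*D) (h(D) = (D - 106)/(D + D) = (-106 + D)/((2*D)) = (-106 + D)*(1/(2*D)) = (-106 + D)/(2*D))
F*(-8) + ((c + 4328) + h(-13)) = 4144*(-8) + ((16858/7 + 4328) + (½)*(-106 - 13)/(-13)) = -33152 + (47154/7 + (½)*(-1/13)*(-119)) = -33152 + (47154/7 + 119/26) = -33152 + 1226837/182 = -4806827/182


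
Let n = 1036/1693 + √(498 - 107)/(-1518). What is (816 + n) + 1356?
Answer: 3678232/1693 - √391/1518 ≈ 2172.6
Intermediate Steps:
n = 1036/1693 - √391/1518 (n = 1036*(1/1693) + √391*(-1/1518) = 1036/1693 - √391/1518 ≈ 0.59891)
(816 + n) + 1356 = (816 + (1036/1693 - √391/1518)) + 1356 = (1382524/1693 - √391/1518) + 1356 = 3678232/1693 - √391/1518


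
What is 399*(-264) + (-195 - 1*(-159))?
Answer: -105372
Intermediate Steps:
399*(-264) + (-195 - 1*(-159)) = -105336 + (-195 + 159) = -105336 - 36 = -105372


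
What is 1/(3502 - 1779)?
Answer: 1/1723 ≈ 0.00058038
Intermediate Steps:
1/(3502 - 1779) = 1/1723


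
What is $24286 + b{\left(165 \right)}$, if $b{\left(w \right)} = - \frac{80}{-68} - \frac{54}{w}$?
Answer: $\frac{22708204}{935} \approx 24287.0$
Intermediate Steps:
$b{\left(w \right)} = \frac{20}{17} - \frac{54}{w}$ ($b{\left(w \right)} = \left(-80\right) \left(- \frac{1}{68}\right) - \frac{54}{w} = \frac{20}{17} - \frac{54}{w}$)
$24286 + b{\left(165 \right)} = 24286 + \left(\frac{20}{17} - \frac{54}{165}\right) = 24286 + \left(\frac{20}{17} - \frac{18}{55}\right) = 24286 + \frac{794}{935} = \frac{22708204}{935}$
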